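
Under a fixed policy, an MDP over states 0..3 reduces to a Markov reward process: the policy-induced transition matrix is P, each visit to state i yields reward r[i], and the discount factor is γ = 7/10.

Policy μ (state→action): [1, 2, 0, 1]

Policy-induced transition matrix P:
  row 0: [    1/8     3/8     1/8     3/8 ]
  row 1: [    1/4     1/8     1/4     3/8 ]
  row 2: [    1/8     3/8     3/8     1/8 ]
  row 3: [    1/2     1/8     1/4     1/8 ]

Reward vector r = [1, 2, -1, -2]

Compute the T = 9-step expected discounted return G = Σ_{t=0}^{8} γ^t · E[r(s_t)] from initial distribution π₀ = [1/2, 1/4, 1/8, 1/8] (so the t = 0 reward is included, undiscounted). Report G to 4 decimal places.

t=0: π = [0.5000, 0.2500, 0.1250, 0.1250], E[r] = 0.6250, γ^t·E[r] = 0.625000, running G = 0.625000
t=1: π = [0.2031, 0.2813, 0.2031, 0.3125], E[r] = -0.0625, γ^t·E[r] = -0.043750, running G = 0.581250
t=2: π = [0.2773, 0.2266, 0.2500, 0.2461], E[r] = -0.0117, γ^t·E[r] = -0.005742, running G = 0.575508
t=3: π = [0.2456, 0.2568, 0.2466, 0.2510], E[r] = 0.0107, γ^t·E[r] = 0.003685, running G = 0.579192
t=4: π = [0.2512, 0.2480, 0.2501, 0.2506], E[r] = -0.0040, γ^t·E[r] = -0.000967, running G = 0.578225
t=5: π = [0.2500, 0.2503, 0.2499, 0.2498], E[r] = 0.0012, γ^t·E[r] = 0.000195, running G = 0.578420
t=6: π = [0.2500, 0.2500, 0.2500, 0.2501], E[r] = -0.0002, γ^t·E[r] = -0.000029, running G = 0.578391
t=7: π = [0.2500, 0.2500, 0.2500, 0.2500], E[r] = 0.0000, γ^t·E[r] = 0.000003, running G = 0.578394
t=8: π = [0.2500, 0.2500, 0.2500, 0.2500], E[r] = 0.0000, γ^t·E[r] = 0.000000, running G = 0.578394

G = 0.5784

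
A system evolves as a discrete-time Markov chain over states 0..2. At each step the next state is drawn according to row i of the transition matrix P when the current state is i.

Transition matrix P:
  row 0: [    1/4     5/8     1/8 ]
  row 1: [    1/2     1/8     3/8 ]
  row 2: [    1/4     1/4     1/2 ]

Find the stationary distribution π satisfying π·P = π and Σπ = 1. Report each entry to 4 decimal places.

π = [0.3333, 0.3333, 0.3333]

Balance equations π_j = Σ_i π_i·P[i][j]:
  π_0 = 1/4·π_0 + 1/2·π_1 + 1/4·π_2
  π_1 = 5/8·π_0 + 1/8·π_1 + 1/4·π_2
  normalize: π_0 + π_1 + π_2 = 1
Solving the linear system gives exactly π = [1/3, 1/3, 1/3].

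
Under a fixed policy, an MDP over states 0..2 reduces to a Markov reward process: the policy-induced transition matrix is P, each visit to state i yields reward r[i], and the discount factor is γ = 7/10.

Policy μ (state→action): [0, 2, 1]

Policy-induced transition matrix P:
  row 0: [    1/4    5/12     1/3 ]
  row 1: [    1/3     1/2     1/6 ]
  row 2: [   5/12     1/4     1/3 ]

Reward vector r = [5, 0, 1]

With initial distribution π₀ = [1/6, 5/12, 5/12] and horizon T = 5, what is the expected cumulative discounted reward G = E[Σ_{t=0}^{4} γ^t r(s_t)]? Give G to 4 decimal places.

t=0: π = [0.1667, 0.4167, 0.4167], E[r] = 1.2500, γ^t·E[r] = 1.250000, running G = 1.250000
t=1: π = [0.3542, 0.3819, 0.2639], E[r] = 2.0347, γ^t·E[r] = 1.424306, running G = 2.674306
t=2: π = [0.3258, 0.4045, 0.2697], E[r] = 1.8987, γ^t·E[r] = 0.930376, running G = 3.604682
t=3: π = [0.3287, 0.4054, 0.2659], E[r] = 1.9092, γ^t·E[r] = 0.654853, running G = 4.259534
t=4: π = [0.3281, 0.4061, 0.2658], E[r] = 1.9063, γ^t·E[r] = 0.457699, running G = 4.717234

G = 4.7172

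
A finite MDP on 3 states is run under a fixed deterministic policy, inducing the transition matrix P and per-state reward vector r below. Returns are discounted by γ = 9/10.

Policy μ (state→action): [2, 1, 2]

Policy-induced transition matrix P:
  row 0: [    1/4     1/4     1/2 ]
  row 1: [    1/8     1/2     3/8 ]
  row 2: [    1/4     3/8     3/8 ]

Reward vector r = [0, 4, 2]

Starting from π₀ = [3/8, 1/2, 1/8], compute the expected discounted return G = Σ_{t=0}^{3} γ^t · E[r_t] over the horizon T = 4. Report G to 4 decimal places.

t=0: π = [0.3750, 0.5000, 0.1250], E[r] = 2.2500, γ^t·E[r] = 2.250000, running G = 2.250000
t=1: π = [0.1875, 0.3906, 0.4219], E[r] = 2.4063, γ^t·E[r] = 2.165625, running G = 4.415625
t=2: π = [0.2012, 0.4004, 0.3984], E[r] = 2.3984, γ^t·E[r] = 1.942734, running G = 6.358359
t=3: π = [0.2000, 0.3999, 0.4001], E[r] = 2.3999, γ^t·E[r] = 1.749529, running G = 8.107888

G = 8.1079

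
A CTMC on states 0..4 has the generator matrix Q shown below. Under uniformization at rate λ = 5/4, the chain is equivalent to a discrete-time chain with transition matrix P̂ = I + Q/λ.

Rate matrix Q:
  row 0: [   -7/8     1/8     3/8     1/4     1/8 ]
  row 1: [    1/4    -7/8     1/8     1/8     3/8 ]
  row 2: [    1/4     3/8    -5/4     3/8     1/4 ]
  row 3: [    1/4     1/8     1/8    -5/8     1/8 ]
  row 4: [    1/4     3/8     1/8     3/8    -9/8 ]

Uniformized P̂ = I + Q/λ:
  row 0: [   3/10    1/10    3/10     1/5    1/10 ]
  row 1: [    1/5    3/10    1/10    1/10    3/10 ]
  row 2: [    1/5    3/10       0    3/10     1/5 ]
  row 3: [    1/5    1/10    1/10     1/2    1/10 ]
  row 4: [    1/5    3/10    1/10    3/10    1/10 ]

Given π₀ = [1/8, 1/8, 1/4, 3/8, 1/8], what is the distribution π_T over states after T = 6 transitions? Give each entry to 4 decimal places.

π = [0.2222, 0.1958, 0.1313, 0.2983, 0.1523]

t=0: π = [0.1250, 0.1250, 0.2500, 0.3750, 0.1250]
t=1: π = [0.2125, 0.2000, 0.1000, 0.3375, 0.1500]
t=2: π = [0.2213, 0.1900, 0.1325, 0.3063, 0.1500]
t=3: π = [0.2221, 0.1945, 0.1310, 0.3011, 0.1513]
t=4: π = [0.2222, 0.1954, 0.1313, 0.2991, 0.1520]
t=5: π = [0.2222, 0.1957, 0.1313, 0.2985, 0.1522]
t=6: π = [0.2222, 0.1958, 0.1313, 0.2983, 0.1523]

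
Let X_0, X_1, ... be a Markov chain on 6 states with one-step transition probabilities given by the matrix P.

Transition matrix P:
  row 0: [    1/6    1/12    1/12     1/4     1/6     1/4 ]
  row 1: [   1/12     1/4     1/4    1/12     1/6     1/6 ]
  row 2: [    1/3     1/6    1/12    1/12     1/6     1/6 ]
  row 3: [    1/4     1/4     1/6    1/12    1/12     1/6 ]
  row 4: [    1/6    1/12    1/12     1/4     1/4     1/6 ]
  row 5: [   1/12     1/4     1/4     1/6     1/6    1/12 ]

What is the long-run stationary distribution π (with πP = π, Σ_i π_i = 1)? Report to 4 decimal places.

Balance equations π_j = Σ_i π_i·P[i][j]:
  π_0 = 1/6·π_0 + 1/12·π_1 + 1/3·π_2 + 1/4·π_3 + 1/6·π_4 + 1/12·π_5
  π_1 = 1/12·π_0 + 1/4·π_1 + 1/6·π_2 + 1/4·π_3 + 1/12·π_4 + 1/4·π_5
  π_2 = 1/12·π_0 + 1/4·π_1 + 1/12·π_2 + 1/6·π_3 + 1/12·π_4 + 1/4·π_5
  π_3 = 1/4·π_0 + 1/12·π_1 + 1/12·π_2 + 1/12·π_3 + 1/4·π_4 + 1/6·π_5
  π_4 = 1/6·π_0 + 1/6·π_1 + 1/6·π_2 + 1/12·π_3 + 1/4·π_4 + 1/6·π_5
  normalize: π_0 + π_1 + π_2 + π_3 + π_4 + π_5 = 1
Solving the linear system gives exactly π = [47867/271511, 48822/271511, 41837/271511, 41983/271511, 45549/271511, 45453/271511].

π = [0.1763, 0.1798, 0.1541, 0.1546, 0.1678, 0.1674]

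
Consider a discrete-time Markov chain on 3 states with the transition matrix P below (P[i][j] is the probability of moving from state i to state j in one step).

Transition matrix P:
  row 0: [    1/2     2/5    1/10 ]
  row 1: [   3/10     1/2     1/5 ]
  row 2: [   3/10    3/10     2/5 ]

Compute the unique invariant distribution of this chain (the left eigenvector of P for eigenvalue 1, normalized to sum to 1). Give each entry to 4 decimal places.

π = [0.3750, 0.4219, 0.2031]

Balance equations π_j = Σ_i π_i·P[i][j]:
  π_0 = 1/2·π_0 + 3/10·π_1 + 3/10·π_2
  π_1 = 2/5·π_0 + 1/2·π_1 + 3/10·π_2
  normalize: π_0 + π_1 + π_2 = 1
Solving the linear system gives exactly π = [3/8, 27/64, 13/64].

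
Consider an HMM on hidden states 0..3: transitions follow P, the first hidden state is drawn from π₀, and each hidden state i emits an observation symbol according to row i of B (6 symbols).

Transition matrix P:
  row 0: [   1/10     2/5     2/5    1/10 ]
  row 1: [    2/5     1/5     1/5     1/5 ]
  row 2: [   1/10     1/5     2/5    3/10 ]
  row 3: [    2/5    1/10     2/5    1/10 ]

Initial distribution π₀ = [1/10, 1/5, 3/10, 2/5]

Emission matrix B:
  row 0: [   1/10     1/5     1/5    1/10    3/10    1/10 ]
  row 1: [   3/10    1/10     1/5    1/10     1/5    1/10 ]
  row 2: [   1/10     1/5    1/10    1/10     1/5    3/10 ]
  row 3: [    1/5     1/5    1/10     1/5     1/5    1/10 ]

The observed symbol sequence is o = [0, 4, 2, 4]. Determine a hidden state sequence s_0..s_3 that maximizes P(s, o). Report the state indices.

path = [3, 0, 1, 0]

t=0: δ = [1.000e-02, 6.000e-02, 3.000e-02, 8.000e-02]  (obs o_0=0)
t=1: δ = [9.600e-03, 2.400e-03, 6.400e-03, 2.400e-03]  ψ = [3, 1, 3, 1]  (obs o_1=4)
t=2: δ = [1.920e-04, 7.680e-04, 3.840e-04, 1.920e-04]  ψ = [0, 0, 0, 2]  (obs o_2=2)
t=3: δ = [9.216e-05, 3.072e-05, 3.072e-05, 3.072e-05]  ψ = [1, 1, 1, 1]  (obs o_3=4)
backtrack: best end state = 0; path = [3, 0, 1, 0]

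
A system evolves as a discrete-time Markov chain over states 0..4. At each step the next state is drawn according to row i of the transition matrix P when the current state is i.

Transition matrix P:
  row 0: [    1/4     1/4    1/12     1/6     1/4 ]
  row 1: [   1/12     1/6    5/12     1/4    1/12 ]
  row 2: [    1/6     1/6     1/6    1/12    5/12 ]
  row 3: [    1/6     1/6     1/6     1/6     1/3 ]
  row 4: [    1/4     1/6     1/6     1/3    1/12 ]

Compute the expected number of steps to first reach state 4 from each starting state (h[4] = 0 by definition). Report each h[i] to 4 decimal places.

h = [3.8442, 4.1910, 3.1508, 3.4372, 0.0000]

First-step conditioning: h[4] = 0; for i ≠ 4, h[i] = 1 + Σ_k P[i][k]·h[k].
  h[0] = 1 + 1/4·h[0] + 1/4·h[1] + 1/12·h[2] + 1/6·h[3]
  h[1] = 1 + 1/12·h[0] + 1/6·h[1] + 5/12·h[2] + 1/4·h[3]
  h[2] = 1 + 1/6·h[0] + 1/6·h[1] + 1/6·h[2] + 1/12·h[3]
  h[3] = 1 + 1/6·h[0] + 1/6·h[1] + 1/6·h[2] + 1/6·h[3]
Solving the 4×4 linear system over states ≠ 4 gives exactly h = [765/199, 834/199, 627/199, 684/199, 0] (h[4] = 0 is the target).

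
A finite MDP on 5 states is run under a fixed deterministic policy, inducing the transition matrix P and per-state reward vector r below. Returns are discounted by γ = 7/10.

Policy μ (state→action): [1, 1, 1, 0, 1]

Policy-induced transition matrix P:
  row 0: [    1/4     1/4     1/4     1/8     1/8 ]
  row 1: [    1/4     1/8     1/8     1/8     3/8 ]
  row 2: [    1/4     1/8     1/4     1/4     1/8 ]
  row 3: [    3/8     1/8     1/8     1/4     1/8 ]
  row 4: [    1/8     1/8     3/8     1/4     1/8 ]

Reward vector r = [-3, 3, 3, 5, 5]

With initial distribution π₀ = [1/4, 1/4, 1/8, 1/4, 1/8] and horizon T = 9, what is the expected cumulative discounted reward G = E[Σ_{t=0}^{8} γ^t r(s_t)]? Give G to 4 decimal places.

t=0: π = [0.2500, 0.2500, 0.1250, 0.2500, 0.1250], E[r] = 2.2500, γ^t·E[r] = 2.250000, running G = 2.250000
t=1: π = [0.2656, 0.1563, 0.2031, 0.1875, 0.1875], E[r] = 2.1563, γ^t·E[r] = 1.509375, running G = 3.759375
t=2: π = [0.2500, 0.1582, 0.2305, 0.1973, 0.1641], E[r] = 2.2227, γ^t·E[r] = 1.089102, running G = 4.848477
t=3: π = [0.2542, 0.1563, 0.2261, 0.1990, 0.1646], E[r] = 2.2021, γ^t·E[r] = 0.755337, running G = 5.603813
t=4: π = [0.2543, 0.1568, 0.2262, 0.1987, 0.1641], E[r] = 2.1997, γ^t·E[r] = 0.528150, running G = 6.131963
t=5: π = [0.2543, 0.1568, 0.2261, 0.1986, 0.1642], E[r] = 2.1996, γ^t·E[r] = 0.369693, running G = 6.501656
t=6: π = [0.2543, 0.1568, 0.2261, 0.1986, 0.1642], E[r] = 2.1998, γ^t·E[r] = 0.258804, running G = 6.760460
t=7: π = [0.2543, 0.1568, 0.2261, 0.1986, 0.1642], E[r] = 2.1998, γ^t·E[r] = 0.181164, running G = 6.941624
t=8: π = [0.2543, 0.1568, 0.2261, 0.1986, 0.1642], E[r] = 2.1998, γ^t·E[r] = 0.126815, running G = 7.068439

G = 7.0684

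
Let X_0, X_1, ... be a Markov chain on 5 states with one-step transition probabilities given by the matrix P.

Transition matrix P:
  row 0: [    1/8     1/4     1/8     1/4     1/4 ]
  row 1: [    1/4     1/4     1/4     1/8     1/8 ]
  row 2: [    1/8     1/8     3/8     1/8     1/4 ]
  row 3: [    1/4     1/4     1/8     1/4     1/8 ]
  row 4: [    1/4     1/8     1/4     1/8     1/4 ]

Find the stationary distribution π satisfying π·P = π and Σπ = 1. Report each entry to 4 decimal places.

Balance equations π_j = Σ_i π_i·P[i][j]:
  π_0 = 1/8·π_0 + 1/4·π_1 + 1/8·π_2 + 1/4·π_3 + 1/4·π_4
  π_1 = 1/4·π_0 + 1/4·π_1 + 1/8·π_2 + 1/4·π_3 + 1/8·π_4
  π_2 = 1/8·π_0 + 1/4·π_1 + 3/8·π_2 + 1/8·π_3 + 1/4·π_4
  π_3 = 1/4·π_0 + 1/8·π_1 + 1/8·π_2 + 1/4·π_3 + 1/8·π_4
  normalize: π_0 + π_1 + π_2 + π_3 + π_4 = 1
Solving the linear system gives exactly π = [85/433, 592/3031, 101/433, 74/433, 619/3031].

π = [0.1963, 0.1953, 0.2333, 0.1709, 0.2042]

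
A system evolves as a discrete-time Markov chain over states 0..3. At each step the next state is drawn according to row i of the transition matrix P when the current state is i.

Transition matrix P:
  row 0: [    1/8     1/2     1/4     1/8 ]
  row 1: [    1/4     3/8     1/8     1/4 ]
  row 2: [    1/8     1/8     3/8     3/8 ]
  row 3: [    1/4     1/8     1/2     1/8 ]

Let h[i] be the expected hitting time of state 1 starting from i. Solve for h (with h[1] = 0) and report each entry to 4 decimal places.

h = [3.4380, 0.0000, 5.4215, 5.2231]

First-step conditioning: h[1] = 0; for i ≠ 1, h[i] = 1 + Σ_k P[i][k]·h[k].
  h[0] = 1 + 1/8·h[0] + 1/4·h[2] + 1/8·h[3]
  h[2] = 1 + 1/8·h[0] + 3/8·h[2] + 3/8·h[3]
  h[3] = 1 + 1/4·h[0] + 1/2·h[2] + 1/8·h[3]
Solving the 3×3 linear system over states ≠ 1 gives exactly h = [416/121, 0, 656/121, 632/121] (h[1] = 0 is the target).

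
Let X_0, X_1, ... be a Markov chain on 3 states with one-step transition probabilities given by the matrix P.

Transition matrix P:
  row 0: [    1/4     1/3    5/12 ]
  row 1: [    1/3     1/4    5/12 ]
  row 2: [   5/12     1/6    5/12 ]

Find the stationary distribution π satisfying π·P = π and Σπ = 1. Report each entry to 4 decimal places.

Balance equations π_j = Σ_i π_i·P[i][j]:
  π_0 = 1/4·π_0 + 1/3·π_1 + 5/12·π_2
  π_1 = 1/3·π_0 + 1/4·π_1 + 1/6·π_2
  normalize: π_0 + π_1 + π_2 = 1
Solving the linear system gives exactly π = [53/156, 19/78, 5/12].

π = [0.3397, 0.2436, 0.4167]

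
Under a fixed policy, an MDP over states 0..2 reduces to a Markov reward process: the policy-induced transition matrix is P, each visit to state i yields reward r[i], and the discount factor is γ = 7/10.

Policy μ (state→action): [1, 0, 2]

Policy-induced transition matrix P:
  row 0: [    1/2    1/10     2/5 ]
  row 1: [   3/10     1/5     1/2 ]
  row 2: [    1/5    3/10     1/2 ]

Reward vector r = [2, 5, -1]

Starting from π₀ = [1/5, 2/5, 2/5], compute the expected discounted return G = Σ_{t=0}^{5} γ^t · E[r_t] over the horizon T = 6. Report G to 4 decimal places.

G = 4.3956

t=0: π = [0.2000, 0.4000, 0.4000], E[r] = 2.0000, γ^t·E[r] = 2.000000, running G = 2.000000
t=1: π = [0.3000, 0.2200, 0.4800], E[r] = 1.2200, γ^t·E[r] = 0.854000, running G = 2.854000
t=2: π = [0.3120, 0.2180, 0.4700], E[r] = 1.2440, γ^t·E[r] = 0.609560, running G = 3.463560
t=3: π = [0.3154, 0.2158, 0.4688], E[r] = 1.2410, γ^t·E[r] = 0.425663, running G = 3.889223
t=4: π = [0.3162, 0.2153, 0.4685], E[r] = 1.2406, γ^t·E[r] = 0.297878, running G = 4.187101
t=5: π = [0.3164, 0.2152, 0.4684], E[r] = 1.2405, γ^t·E[r] = 0.208497, running G = 4.395598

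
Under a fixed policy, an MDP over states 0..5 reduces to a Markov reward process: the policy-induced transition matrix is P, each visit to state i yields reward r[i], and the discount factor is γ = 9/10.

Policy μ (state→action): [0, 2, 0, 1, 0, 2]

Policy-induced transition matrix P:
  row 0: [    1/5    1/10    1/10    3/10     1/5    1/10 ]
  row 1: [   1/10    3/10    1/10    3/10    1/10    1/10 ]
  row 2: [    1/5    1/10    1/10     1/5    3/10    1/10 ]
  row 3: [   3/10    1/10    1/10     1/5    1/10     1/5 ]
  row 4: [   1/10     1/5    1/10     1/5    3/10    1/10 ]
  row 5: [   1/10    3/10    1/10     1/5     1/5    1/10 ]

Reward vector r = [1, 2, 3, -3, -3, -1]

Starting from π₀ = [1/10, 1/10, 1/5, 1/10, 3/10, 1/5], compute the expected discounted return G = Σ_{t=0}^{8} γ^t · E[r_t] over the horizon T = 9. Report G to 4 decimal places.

G = -3.4308

t=0: π = [0.1000, 0.1000, 0.2000, 0.1000, 0.3000, 0.2000], E[r] = -0.5000, γ^t·E[r] = -0.500000, running G = -0.500000
t=1: π = [0.1500, 0.1900, 0.1000, 0.2200, 0.2300, 0.1100], E[r] = -0.6300, γ^t·E[r] = -0.567000, running G = -1.067000
t=2: π = [0.1690, 0.1830, 0.1000, 0.2340, 0.1920, 0.1220], E[r] = -0.5650, γ^t·E[r] = -0.457650, running G = -1.524650
t=3: π = [0.1737, 0.1802, 0.1000, 0.2352, 0.1875, 0.1234], E[r] = -0.5574, γ^t·E[r] = -0.406345, running G = -1.930995
t=4: π = [0.1744, 0.1795, 0.1000, 0.2354, 0.1872, 0.1235], E[r] = -0.5580, γ^t·E[r] = -0.366084, running G = -2.297079
t=5: π = [0.1745, 0.1793, 0.1000, 0.2354, 0.1872, 0.1235], E[r] = -0.5583, γ^t·E[r] = -0.329642, running G = -2.626720
t=6: π = [0.1745, 0.1793, 0.1000, 0.2354, 0.1873, 0.1235], E[r] = -0.5583, γ^t·E[r] = -0.296719, running G = -2.923439
t=7: π = [0.1745, 0.1793, 0.1000, 0.2354, 0.1873, 0.1235], E[r] = -0.5583, γ^t·E[r] = -0.267054, running G = -3.190493
t=8: π = [0.1745, 0.1793, 0.1000, 0.2354, 0.1873, 0.1235], E[r] = -0.5583, γ^t·E[r] = -0.240350, running G = -3.430843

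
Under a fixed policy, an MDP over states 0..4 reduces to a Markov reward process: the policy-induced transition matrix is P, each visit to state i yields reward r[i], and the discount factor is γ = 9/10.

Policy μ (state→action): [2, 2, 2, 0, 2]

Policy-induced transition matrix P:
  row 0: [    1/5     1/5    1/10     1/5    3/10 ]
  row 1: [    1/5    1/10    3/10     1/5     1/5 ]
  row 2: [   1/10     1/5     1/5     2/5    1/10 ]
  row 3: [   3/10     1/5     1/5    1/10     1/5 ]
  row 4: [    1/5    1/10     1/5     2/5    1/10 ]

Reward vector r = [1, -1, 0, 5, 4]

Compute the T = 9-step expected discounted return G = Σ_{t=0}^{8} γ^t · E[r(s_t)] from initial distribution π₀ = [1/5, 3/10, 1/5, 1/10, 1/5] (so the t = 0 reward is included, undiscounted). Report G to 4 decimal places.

t=0: π = [0.2000, 0.3000, 0.2000, 0.1000, 0.2000], E[r] = 1.2000, γ^t·E[r] = 1.200000, running G = 1.200000
t=1: π = [0.1900, 0.1500, 0.2100, 0.2700, 0.1800], E[r] = 2.1100, γ^t·E[r] = 1.899000, running G = 3.099000
t=2: π = [0.2060, 0.1670, 0.1960, 0.2510, 0.1800], E[r] = 2.0140, γ^t·E[r] = 1.631340, running G = 4.730340
t=3: π = [0.2055, 0.1653, 0.1961, 0.2501, 0.1830], E[r] = 2.0227, γ^t·E[r] = 1.474548, running G = 6.204888
t=4: π = [0.2054, 0.1652, 0.1960, 0.2508, 0.1826], E[r] = 2.0248, γ^t·E[r] = 1.328498, running G = 7.533386
t=5: π = [0.2055, 0.1652, 0.1960, 0.2506, 0.1827], E[r] = 2.0242, γ^t·E[r] = 1.195265, running G = 8.728650
t=6: π = [0.2055, 0.1652, 0.1960, 0.2507, 0.1827], E[r] = 2.0243, γ^t·E[r] = 1.075807, running G = 9.804458
t=7: π = [0.2055, 0.1652, 0.1960, 0.2507, 0.1827], E[r] = 2.0243, γ^t·E[r] = 0.968219, running G = 10.772677
t=8: π = [0.2055, 0.1652, 0.1960, 0.2507, 0.1827], E[r] = 2.0243, γ^t·E[r] = 0.871398, running G = 11.644074

G = 11.6441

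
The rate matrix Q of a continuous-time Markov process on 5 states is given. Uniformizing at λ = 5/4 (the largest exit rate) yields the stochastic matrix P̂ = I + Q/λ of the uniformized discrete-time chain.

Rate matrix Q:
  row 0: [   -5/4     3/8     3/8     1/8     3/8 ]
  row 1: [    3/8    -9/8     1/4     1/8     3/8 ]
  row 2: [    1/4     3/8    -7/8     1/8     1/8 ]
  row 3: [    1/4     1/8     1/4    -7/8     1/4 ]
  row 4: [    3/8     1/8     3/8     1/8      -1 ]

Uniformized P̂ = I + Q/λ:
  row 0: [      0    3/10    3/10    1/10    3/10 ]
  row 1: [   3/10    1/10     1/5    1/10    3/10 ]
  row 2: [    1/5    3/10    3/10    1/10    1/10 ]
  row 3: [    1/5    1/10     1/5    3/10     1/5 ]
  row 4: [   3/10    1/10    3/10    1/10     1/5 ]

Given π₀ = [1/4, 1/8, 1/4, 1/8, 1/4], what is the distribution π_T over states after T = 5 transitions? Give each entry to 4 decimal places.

t=0: π = [0.2500, 0.1250, 0.2500, 0.1250, 0.2500]
t=1: π = [0.1875, 0.2000, 0.2750, 0.1250, 0.2125]
t=2: π = [0.2038, 0.1925, 0.2675, 0.1250, 0.2113]
t=3: π = [0.1996, 0.1943, 0.2683, 0.1250, 0.2129]
t=4: π = [0.2008, 0.1936, 0.2681, 0.1250, 0.2126]
t=5: π = [0.2005, 0.1938, 0.2681, 0.1250, 0.2126]

π = [0.2005, 0.1938, 0.2681, 0.1250, 0.2126]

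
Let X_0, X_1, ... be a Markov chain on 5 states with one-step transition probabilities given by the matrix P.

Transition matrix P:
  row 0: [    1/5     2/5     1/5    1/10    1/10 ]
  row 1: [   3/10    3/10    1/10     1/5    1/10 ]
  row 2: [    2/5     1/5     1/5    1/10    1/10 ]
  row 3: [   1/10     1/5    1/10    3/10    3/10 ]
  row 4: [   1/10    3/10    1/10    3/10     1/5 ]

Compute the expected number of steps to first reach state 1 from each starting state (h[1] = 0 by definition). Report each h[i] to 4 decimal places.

First-step conditioning: h[1] = 0; for i ≠ 1, h[i] = 1 + Σ_k P[i][k]·h[k].
  h[0] = 1 + 1/5·h[0] + 1/5·h[2] + 1/10·h[3] + 1/10·h[4]
  h[2] = 1 + 2/5·h[0] + 1/5·h[2] + 1/10·h[3] + 1/10·h[4]
  h[3] = 1 + 1/10·h[0] + 1/10·h[2] + 3/10·h[3] + 3/10·h[4]
  h[4] = 1 + 1/10·h[0] + 1/10·h[2] + 3/10·h[3] + 1/5·h[4]
Solving the 4×4 linear system over states ≠ 1 gives exactly h = [680/217, 0, 816/217, 858/217, 780/217] (h[1] = 0 is the target).

h = [3.1336, 0.0000, 3.7604, 3.9539, 3.5945]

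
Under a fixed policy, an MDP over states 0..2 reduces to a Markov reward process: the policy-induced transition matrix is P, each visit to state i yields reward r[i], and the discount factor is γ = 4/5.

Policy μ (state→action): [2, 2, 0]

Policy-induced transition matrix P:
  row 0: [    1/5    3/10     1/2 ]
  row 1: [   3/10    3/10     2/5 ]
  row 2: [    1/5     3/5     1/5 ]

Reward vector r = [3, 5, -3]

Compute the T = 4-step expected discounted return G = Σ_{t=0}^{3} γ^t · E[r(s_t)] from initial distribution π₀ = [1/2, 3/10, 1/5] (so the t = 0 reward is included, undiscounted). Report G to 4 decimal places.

t=0: π = [0.5000, 0.3000, 0.2000], E[r] = 2.4000, γ^t·E[r] = 2.400000, running G = 2.400000
t=1: π = [0.2300, 0.3600, 0.4100], E[r] = 1.2600, γ^t·E[r] = 1.008000, running G = 3.408000
t=2: π = [0.2360, 0.4230, 0.3410], E[r] = 1.8000, γ^t·E[r] = 1.152000, running G = 4.560000
t=3: π = [0.2423, 0.4023, 0.3554], E[r] = 1.6722, γ^t·E[r] = 0.856166, running G = 5.416166

G = 5.4162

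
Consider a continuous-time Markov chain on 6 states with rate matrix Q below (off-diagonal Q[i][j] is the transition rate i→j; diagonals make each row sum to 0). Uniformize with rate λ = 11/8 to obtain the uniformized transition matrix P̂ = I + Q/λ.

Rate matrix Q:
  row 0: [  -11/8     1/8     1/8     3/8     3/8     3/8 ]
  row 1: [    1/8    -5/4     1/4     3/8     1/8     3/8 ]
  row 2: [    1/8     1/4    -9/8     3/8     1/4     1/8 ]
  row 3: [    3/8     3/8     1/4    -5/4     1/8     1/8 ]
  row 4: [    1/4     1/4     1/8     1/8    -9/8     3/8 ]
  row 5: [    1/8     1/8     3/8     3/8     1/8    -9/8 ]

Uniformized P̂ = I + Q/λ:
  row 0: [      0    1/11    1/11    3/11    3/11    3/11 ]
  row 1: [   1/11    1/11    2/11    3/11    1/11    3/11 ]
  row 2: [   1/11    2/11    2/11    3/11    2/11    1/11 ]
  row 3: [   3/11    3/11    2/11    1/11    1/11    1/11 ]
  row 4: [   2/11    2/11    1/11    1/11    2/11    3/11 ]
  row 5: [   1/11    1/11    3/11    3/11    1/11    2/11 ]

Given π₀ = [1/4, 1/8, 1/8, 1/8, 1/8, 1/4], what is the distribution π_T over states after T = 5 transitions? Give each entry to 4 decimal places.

t=0: π = [0.2500, 0.1250, 0.1250, 0.1250, 0.1250, 0.2500]
t=1: π = [0.1023, 0.1364, 0.1705, 0.2273, 0.1591, 0.2045]
t=2: π = [0.1374, 0.1622, 0.1767, 0.2025, 0.1395, 0.1818]
t=3: π = [0.1279, 0.1565, 0.1732, 0.2106, 0.1446, 0.1873]
t=4: π = [0.1307, 0.1581, 0.1741, 0.2081, 0.1431, 0.1859]
t=5: π = [0.1299, 0.1576, 0.1738, 0.2089, 0.1435, 0.1863]

π = [0.1299, 0.1576, 0.1738, 0.2089, 0.1435, 0.1863]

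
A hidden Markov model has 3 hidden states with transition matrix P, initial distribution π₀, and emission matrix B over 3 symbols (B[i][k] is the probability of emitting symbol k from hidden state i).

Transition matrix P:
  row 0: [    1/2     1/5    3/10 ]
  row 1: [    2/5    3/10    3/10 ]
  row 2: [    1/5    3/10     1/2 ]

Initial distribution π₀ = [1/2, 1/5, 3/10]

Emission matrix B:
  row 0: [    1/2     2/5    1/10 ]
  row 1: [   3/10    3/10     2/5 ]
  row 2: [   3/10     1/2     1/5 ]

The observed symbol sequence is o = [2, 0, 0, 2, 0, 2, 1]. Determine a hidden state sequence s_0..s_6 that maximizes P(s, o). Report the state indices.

t=0: δ = [5.000e-02, 8.000e-02, 6.000e-02]  (obs o_0=2)
t=1: δ = [1.600e-02, 7.200e-03, 9.000e-03]  ψ = [1, 1, 2]  (obs o_1=0)
t=2: δ = [4.000e-03, 9.600e-04, 1.440e-03]  ψ = [0, 0, 0]  (obs o_2=0)
t=3: δ = [2.000e-04, 3.200e-04, 2.400e-04]  ψ = [0, 0, 0]  (obs o_3=2)
t=4: δ = [6.400e-05, 2.880e-05, 3.600e-05]  ψ = [1, 1, 2]  (obs o_4=0)
t=5: δ = [3.200e-06, 5.120e-06, 3.840e-06]  ψ = [0, 0, 0]  (obs o_5=2)
t=6: δ = [8.192e-07, 4.608e-07, 9.600e-07]  ψ = [1, 1, 2]  (obs o_6=1)
backtrack: best end state = 2; path = [1, 0, 0, 1, 0, 2, 2]

path = [1, 0, 0, 1, 0, 2, 2]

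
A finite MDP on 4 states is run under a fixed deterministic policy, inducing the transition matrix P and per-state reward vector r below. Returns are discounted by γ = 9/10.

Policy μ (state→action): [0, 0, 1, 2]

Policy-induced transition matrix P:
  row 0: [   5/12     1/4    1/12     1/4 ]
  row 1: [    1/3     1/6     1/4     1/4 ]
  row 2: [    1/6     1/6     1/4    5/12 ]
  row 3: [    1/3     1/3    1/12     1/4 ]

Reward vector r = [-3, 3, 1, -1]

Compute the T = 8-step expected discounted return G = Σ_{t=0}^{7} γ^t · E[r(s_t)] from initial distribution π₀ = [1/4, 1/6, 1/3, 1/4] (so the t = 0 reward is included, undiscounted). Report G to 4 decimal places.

G = -2.0344

t=0: π = [0.2500, 0.1667, 0.3333, 0.2500], E[r] = -0.1667, γ^t·E[r] = -0.166667, running G = -0.166667
t=1: π = [0.2986, 0.2292, 0.1667, 0.3056], E[r] = -0.3472, γ^t·E[r] = -0.312500, running G = -0.479167
t=2: π = [0.3304, 0.2425, 0.1493, 0.2778], E[r] = -0.3924, γ^t·E[r] = -0.317813, running G = -0.796979
t=3: π = [0.3360, 0.2405, 0.1486, 0.2749], E[r] = -0.4127, γ^t·E[r] = -0.300867, running G = -1.097846
t=4: π = [0.3366, 0.2405, 0.1482, 0.2748], E[r] = -0.4148, γ^t·E[r] = -0.272167, running G = -1.370014
t=5: π = [0.3367, 0.2405, 0.1481, 0.2747], E[r] = -0.4151, γ^t·E[r] = -0.245116, running G = -1.615130
t=6: π = [0.3367, 0.2405, 0.1481, 0.2747], E[r] = -0.4152, γ^t·E[r] = -0.220642, running G = -1.835772
t=7: π = [0.3367, 0.2405, 0.1481, 0.2747], E[r] = -0.4152, γ^t·E[r] = -0.198583, running G = -2.034355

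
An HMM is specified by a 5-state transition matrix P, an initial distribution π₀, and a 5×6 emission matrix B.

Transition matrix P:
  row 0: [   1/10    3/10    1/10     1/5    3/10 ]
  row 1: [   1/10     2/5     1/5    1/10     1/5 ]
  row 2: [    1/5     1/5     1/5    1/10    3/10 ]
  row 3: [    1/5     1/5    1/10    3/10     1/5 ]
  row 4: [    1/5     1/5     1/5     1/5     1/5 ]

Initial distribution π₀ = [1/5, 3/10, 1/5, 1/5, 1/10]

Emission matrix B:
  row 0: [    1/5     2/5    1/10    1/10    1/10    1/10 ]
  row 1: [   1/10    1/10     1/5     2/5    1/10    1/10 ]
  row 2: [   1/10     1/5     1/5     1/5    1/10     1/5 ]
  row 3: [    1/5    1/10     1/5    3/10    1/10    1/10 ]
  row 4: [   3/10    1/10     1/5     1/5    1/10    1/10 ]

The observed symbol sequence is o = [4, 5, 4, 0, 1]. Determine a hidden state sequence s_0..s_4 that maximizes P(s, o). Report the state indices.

t=0: δ = [2.000e-02, 3.000e-02, 2.000e-02, 2.000e-02, 1.000e-02]  (obs o_0=4)
t=1: δ = [4.000e-04, 1.200e-03, 1.200e-03, 6.000e-04, 6.000e-04]  ψ = [2, 1, 1, 3, 0]  (obs o_1=5)
t=2: δ = [2.400e-05, 4.800e-05, 2.400e-05, 1.800e-05, 3.600e-05]  ψ = [2, 1, 1, 3, 2]  (obs o_2=4)
t=3: δ = [1.440e-06, 1.920e-06, 9.600e-07, 1.440e-06, 2.880e-06]  ψ = [4, 1, 1, 4, 1]  (obs o_3=0)
t=4: δ = [2.304e-07, 7.680e-08, 1.152e-07, 5.760e-08, 5.760e-08]  ψ = [4, 1, 4, 4, 4]  (obs o_4=1)
backtrack: best end state = 0; path = [1, 1, 1, 4, 0]

path = [1, 1, 1, 4, 0]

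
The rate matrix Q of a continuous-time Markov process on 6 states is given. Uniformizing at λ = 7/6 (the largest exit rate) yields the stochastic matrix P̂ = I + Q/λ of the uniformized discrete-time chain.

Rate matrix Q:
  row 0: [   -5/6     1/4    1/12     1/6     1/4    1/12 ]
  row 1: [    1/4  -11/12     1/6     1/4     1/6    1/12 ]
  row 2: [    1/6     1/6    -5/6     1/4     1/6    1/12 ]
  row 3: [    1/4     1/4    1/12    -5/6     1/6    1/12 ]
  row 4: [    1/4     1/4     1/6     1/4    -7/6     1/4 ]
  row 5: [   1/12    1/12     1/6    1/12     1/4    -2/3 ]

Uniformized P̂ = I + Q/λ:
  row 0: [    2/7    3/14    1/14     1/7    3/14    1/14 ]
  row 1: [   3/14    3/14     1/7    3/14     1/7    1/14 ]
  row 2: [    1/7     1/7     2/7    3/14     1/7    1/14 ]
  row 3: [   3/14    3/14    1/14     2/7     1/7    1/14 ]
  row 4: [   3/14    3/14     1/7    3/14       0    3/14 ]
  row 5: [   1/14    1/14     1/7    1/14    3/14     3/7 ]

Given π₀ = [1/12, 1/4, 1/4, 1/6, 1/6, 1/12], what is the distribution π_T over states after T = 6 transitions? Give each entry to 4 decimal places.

π = [0.1984, 0.1843, 0.1340, 0.1935, 0.1464, 0.1435]

t=0: π = [0.0833, 0.2500, 0.2500, 0.1667, 0.1667, 0.0833]
t=1: π = [0.1905, 0.1845, 0.1607, 0.2083, 0.1310, 0.1250]
t=2: π = [0.1986, 0.1849, 0.1373, 0.1977, 0.1467, 0.1348]
t=3: π = [0.1994, 0.1852, 0.1342, 0.1950, 0.1457, 0.1405]
t=4: π = [0.1989, 0.1846, 0.1339, 0.1939, 0.1463, 0.1424]
t=5: π = [0.1986, 0.1844, 0.1339, 0.1936, 0.1463, 0.1432]
t=6: π = [0.1984, 0.1843, 0.1340, 0.1935, 0.1464, 0.1435]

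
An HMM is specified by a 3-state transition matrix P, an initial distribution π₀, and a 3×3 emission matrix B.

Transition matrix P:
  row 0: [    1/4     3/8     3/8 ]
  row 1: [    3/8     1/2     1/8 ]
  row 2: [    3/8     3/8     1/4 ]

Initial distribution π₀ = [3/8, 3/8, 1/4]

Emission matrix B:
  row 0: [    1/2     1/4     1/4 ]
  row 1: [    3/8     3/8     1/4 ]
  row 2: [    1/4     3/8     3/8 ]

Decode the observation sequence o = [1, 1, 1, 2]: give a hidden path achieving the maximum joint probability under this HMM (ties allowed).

path = [1, 1, 1, 1]

t=0: δ = [9.375e-02, 1.406e-01, 9.375e-02]  (obs o_0=1)
t=1: δ = [1.318e-02, 2.637e-02, 1.318e-02]  ψ = [1, 1, 0]  (obs o_1=1)
t=2: δ = [2.472e-03, 4.944e-03, 1.854e-03]  ψ = [1, 1, 0]  (obs o_2=1)
t=3: δ = [4.635e-04, 6.180e-04, 3.476e-04]  ψ = [1, 1, 0]  (obs o_3=2)
backtrack: best end state = 1; path = [1, 1, 1, 1]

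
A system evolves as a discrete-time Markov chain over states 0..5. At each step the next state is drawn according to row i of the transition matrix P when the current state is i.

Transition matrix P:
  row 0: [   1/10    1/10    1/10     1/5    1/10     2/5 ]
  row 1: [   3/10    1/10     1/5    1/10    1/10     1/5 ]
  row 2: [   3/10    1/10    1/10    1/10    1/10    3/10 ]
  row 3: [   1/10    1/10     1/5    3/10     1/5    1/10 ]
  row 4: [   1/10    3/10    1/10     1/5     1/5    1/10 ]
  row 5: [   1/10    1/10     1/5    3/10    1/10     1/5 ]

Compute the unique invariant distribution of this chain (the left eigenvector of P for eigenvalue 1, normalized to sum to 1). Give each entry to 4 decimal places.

π = [0.1565, 0.1270, 0.1553, 0.2144, 0.1349, 0.2119]

Balance equations π_j = Σ_i π_i·P[i][j]:
  π_0 = 1/10·π_0 + 3/10·π_1 + 3/10·π_2 + 1/10·π_3 + 1/10·π_4 + 1/10·π_5
  π_1 = 1/10·π_0 + 1/10·π_1 + 1/10·π_2 + 1/10·π_3 + 3/10·π_4 + 1/10·π_5
  π_2 = 1/10·π_0 + 1/5·π_1 + 1/10·π_2 + 1/5·π_3 + 1/10·π_4 + 1/5·π_5
  π_3 = 1/5·π_0 + 1/10·π_1 + 1/10·π_2 + 3/10·π_3 + 1/5·π_4 + 3/10·π_5
  π_4 = 1/10·π_0 + 1/10·π_1 + 1/10·π_2 + 1/5·π_3 + 1/5·π_4 + 1/10·π_5
  normalize: π_0 + π_1 + π_2 + π_3 + π_4 + π_5 = 1
Solving the linear system gives exactly π = [3997/25546, 1622/12773, 1984/12773, 5477/25546, 3447/25546, 5413/25546].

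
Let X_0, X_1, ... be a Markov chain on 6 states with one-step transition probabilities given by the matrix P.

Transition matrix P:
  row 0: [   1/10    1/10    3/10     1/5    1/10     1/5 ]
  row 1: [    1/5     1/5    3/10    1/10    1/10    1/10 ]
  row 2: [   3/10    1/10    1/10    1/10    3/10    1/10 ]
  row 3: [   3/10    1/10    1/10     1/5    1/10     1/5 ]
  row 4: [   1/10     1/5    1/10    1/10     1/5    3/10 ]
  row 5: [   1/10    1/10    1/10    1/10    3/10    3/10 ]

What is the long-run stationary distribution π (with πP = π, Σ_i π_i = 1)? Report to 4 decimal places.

π = [0.1715, 0.1326, 0.1608, 0.1302, 0.1938, 0.2111]

Balance equations π_j = Σ_i π_i·P[i][j]:
  π_0 = 1/10·π_0 + 1/5·π_1 + 3/10·π_2 + 3/10·π_3 + 1/10·π_4 + 1/10·π_5
  π_1 = 1/10·π_0 + 1/5·π_1 + 1/10·π_2 + 1/10·π_3 + 1/5·π_4 + 1/10·π_5
  π_2 = 3/10·π_0 + 3/10·π_1 + 1/10·π_2 + 1/10·π_3 + 1/10·π_4 + 1/10·π_5
  π_3 = 1/5·π_0 + 1/10·π_1 + 1/10·π_2 + 1/5·π_3 + 1/10·π_4 + 1/10·π_5
  π_4 = 1/10·π_0 + 1/10·π_1 + 3/10·π_2 + 1/10·π_3 + 1/5·π_4 + 3/10·π_5
  normalize: π_0 + π_1 + π_2 + π_3 + π_4 + π_5 = 1
Solving the linear system gives exactly π = [1222/7127, 2836/21381, 6877/42762, 2783/21381, 1381/7127, 9029/42762].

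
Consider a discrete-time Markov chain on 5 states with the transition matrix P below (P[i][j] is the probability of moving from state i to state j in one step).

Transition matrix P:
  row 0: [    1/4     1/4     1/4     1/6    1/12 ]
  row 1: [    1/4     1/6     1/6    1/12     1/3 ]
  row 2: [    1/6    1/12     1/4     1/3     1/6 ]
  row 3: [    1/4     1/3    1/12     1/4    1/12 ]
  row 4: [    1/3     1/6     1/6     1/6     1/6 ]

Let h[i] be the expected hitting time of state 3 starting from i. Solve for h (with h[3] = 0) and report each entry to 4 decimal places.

h = [5.3143, 5.8071, 4.3500, 0.0000, 5.3571]

First-step conditioning: h[3] = 0; for i ≠ 3, h[i] = 1 + Σ_k P[i][k]·h[k].
  h[0] = 1 + 1/4·h[0] + 1/4·h[1] + 1/4·h[2] + 1/12·h[4]
  h[1] = 1 + 1/4·h[0] + 1/6·h[1] + 1/6·h[2] + 1/3·h[4]
  h[2] = 1 + 1/6·h[0] + 1/12·h[1] + 1/4·h[2] + 1/6·h[4]
  h[4] = 1 + 1/3·h[0] + 1/6·h[1] + 1/6·h[2] + 1/6·h[4]
Solving the 4×4 linear system over states ≠ 3 gives exactly h = [186/35, 813/140, 87/20, 0, 75/14] (h[3] = 0 is the target).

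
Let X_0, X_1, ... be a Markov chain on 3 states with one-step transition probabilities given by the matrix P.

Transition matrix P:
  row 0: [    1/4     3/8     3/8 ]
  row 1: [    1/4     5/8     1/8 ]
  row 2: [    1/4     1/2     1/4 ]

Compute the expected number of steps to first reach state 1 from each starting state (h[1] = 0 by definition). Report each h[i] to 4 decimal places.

h = [2.4000, 0.0000, 2.1333]

First-step conditioning: h[1] = 0; for i ≠ 1, h[i] = 1 + Σ_k P[i][k]·h[k].
  h[0] = 1 + 1/4·h[0] + 3/8·h[2]
  h[2] = 1 + 1/4·h[0] + 1/4·h[2]
Solving the 2×2 linear system over states ≠ 1 gives exactly h = [12/5, 0, 32/15] (h[1] = 0 is the target).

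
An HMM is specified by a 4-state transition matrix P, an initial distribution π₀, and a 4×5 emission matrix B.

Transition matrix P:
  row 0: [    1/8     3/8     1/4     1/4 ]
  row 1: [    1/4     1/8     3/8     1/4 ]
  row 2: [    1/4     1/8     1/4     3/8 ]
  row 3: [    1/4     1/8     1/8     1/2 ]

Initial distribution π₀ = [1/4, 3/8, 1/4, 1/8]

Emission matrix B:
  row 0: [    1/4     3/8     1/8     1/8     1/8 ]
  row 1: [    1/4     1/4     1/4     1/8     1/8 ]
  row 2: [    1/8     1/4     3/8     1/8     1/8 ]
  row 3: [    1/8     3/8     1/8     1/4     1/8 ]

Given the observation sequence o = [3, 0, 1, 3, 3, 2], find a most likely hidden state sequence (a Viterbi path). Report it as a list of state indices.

path = [3, 3, 3, 3, 3, 3]

t=0: δ = [3.125e-02, 4.688e-02, 3.125e-02, 3.125e-02]  (obs o_0=3)
t=1: δ = [2.930e-03, 2.930e-03, 2.197e-03, 1.953e-03]  ψ = [1, 0, 1, 3]  (obs o_1=0)
t=2: δ = [2.747e-04, 2.747e-04, 2.747e-04, 3.662e-04]  ψ = [1, 0, 1, 3]  (obs o_2=1)
t=3: δ = [1.144e-05, 1.287e-05, 1.287e-05, 4.578e-05]  ψ = [3, 0, 1, 3]  (obs o_3=3)
t=4: δ = [1.431e-06, 7.153e-07, 7.153e-07, 5.722e-06]  ψ = [3, 3, 3, 3]  (obs o_4=3)
t=5: δ = [1.788e-07, 1.788e-07, 2.682e-07, 3.576e-07]  ψ = [3, 3, 3, 3]  (obs o_5=2)
backtrack: best end state = 3; path = [3, 3, 3, 3, 3, 3]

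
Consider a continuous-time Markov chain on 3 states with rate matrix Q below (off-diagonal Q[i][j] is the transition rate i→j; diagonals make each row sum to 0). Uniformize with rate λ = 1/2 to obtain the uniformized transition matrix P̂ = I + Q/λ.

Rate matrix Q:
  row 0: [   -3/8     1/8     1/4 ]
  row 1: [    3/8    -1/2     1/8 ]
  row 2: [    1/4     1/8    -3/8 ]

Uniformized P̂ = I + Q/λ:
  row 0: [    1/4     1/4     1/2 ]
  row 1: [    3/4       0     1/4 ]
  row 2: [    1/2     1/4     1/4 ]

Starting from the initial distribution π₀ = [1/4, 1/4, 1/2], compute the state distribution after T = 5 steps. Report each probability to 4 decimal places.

π = [0.4404, 0.2000, 0.3596]

t=0: π = [0.2500, 0.2500, 0.5000]
t=1: π = [0.5000, 0.1875, 0.3125]
t=2: π = [0.4219, 0.2031, 0.3750]
t=3: π = [0.4453, 0.1992, 0.3555]
t=4: π = [0.4385, 0.2002, 0.3613]
t=5: π = [0.4404, 0.2000, 0.3596]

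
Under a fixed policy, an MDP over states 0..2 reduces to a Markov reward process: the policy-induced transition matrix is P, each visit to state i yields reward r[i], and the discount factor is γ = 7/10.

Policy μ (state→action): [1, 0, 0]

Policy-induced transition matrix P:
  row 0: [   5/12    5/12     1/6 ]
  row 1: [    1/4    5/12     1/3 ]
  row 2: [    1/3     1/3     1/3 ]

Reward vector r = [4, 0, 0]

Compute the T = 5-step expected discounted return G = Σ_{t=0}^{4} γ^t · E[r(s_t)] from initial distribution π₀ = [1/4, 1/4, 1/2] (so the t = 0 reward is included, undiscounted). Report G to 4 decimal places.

G = 3.3449

t=0: π = [0.2500, 0.2500, 0.5000], E[r] = 1.0000, γ^t·E[r] = 1.000000, running G = 1.000000
t=1: π = [0.3333, 0.3750, 0.2917], E[r] = 1.3333, γ^t·E[r] = 0.933333, running G = 1.933333
t=2: π = [0.3299, 0.3924, 0.2778], E[r] = 1.3194, γ^t·E[r] = 0.646528, running G = 2.579861
t=3: π = [0.3281, 0.3935, 0.2784], E[r] = 1.3125, γ^t·E[r] = 0.450188, running G = 3.030049
t=4: π = [0.3279, 0.3935, 0.2786], E[r] = 1.3115, γ^t·E[r] = 0.314900, running G = 3.344948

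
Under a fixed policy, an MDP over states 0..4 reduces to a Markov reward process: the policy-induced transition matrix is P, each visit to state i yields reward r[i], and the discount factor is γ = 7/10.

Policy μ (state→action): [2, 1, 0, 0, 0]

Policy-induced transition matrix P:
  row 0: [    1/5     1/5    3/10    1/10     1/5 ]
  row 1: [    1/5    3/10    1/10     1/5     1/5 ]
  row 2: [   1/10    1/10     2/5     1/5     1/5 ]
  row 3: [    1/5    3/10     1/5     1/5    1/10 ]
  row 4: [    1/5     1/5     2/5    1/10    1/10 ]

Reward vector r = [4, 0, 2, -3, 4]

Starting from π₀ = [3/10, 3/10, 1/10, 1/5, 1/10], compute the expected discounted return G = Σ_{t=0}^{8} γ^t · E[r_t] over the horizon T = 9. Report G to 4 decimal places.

t=0: π = [0.3000, 0.3000, 0.1000, 0.2000, 0.1000], E[r] = 1.2000, γ^t·E[r] = 1.200000, running G = 1.200000
t=1: π = [0.1900, 0.2400, 0.2400, 0.1600, 0.1700], E[r] = 1.4400, γ^t·E[r] = 1.008000, running G = 2.208000
t=2: π = [0.1760, 0.2160, 0.2770, 0.1640, 0.1670], E[r] = 1.4340, γ^t·E[r] = 0.702660, running G = 2.910660
t=3: π = [0.1723, 0.2103, 0.2848, 0.1657, 0.1669], E[r] = 1.4293, γ^t·E[r] = 0.490250, running G = 3.400910
t=4: π = [0.1715, 0.2091, 0.2865, 0.1661, 0.1667], E[r] = 1.4279, γ^t·E[r] = 0.342834, running G = 3.743744
t=5: π = [0.1713, 0.2089, 0.2869, 0.1662, 0.1667], E[r] = 1.4275, γ^t·E[r] = 0.239924, running G = 3.983668
t=6: π = [0.1713, 0.2088, 0.2870, 0.1662, 0.1667], E[r] = 1.4274, γ^t·E[r] = 0.167938, running G = 4.151606
t=7: π = [0.1713, 0.2088, 0.2870, 0.1662, 0.1667], E[r] = 1.4274, γ^t·E[r] = 0.117555, running G = 4.269161
t=8: π = [0.1713, 0.2088, 0.2870, 0.1662, 0.1667], E[r] = 1.4274, γ^t·E[r] = 0.082288, running G = 4.351449

G = 4.3514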